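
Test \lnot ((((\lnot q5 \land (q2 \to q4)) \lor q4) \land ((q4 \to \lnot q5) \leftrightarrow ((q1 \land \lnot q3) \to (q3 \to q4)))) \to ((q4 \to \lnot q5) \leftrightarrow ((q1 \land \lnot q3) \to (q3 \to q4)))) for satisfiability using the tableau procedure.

Initial set: {\lnot ((((\lnot q5 \land (q2 \to q4)) \lor q4) \land ((q4 \to \lnot q5) \leftrightarrow ((q1 \land \lnot q3) \to (q3 \to q4)))) \to ((q4 \to \lnot q5) \leftrightarrow ((q1 \land \lnot q3) \to (q3 \to q4))))}.
\lnot ((((\lnot q5 \land (q2 \to q4)) \lor q4) \land ((q4 \to \lnot q5) \leftrightarrow ((q1 \land \lnot q3) \to (q3 \to q4)))) \to ((q4 \to \lnot q5) \leftrightarrow ((q1 \land \lnot q3) \to (q3 \to q4)))): α-rule — add (((\lnot q5 \land (q2 \to q4)) \lor q4) \land ((q4 \to \lnot q5) \leftrightarrow ((q1 \land \lnot q3) \to (q3 \to q4)))), \lnot ((q4 \to \lnot q5) \leftrightarrow ((q1 \land \lnot q3) \to (q3 \to q4))).
(((\lnot q5 \land (q2 \to q4)) \lor q4) \land ((q4 \to \lnot q5) \leftrightarrow ((q1 \land \lnot q3) \to (q3 \to q4)))): α-rule — add ((\lnot q5 \land (q2 \to q4)) \lor q4), ((q4 \to \lnot q5) \leftrightarrow ((q1 \land \lnot q3) \to (q3 \to q4))).
\lnot ((q4 \to \lnot q5) \leftrightarrow ((q1 \land \lnot q3) \to (q3 \to q4))): β-rule — branch into (q4 \to \lnot q5), \lnot ((q1 \land \lnot q3) \to (q3 \to q4))  //  \lnot (q4 \to \lnot q5), ((q1 \land \lnot q3) \to (q3 \to q4)).
  branch 1 (add (q4 \to \lnot q5), \lnot ((q1 \land \lnot q3) \to (q3 \to q4))):
    \lnot ((q1 \land \lnot q3) \to (q3 \to q4)): α-rule — add (q1 \land \lnot q3), \lnot (q3 \to q4).
    (q1 \land \lnot q3): α-rule — add q1, \lnot q3.
    \lnot (q3 \to q4): α-rule — add q3, \lnot q4.
    × closes — contains both q3 and \lnot q3.
  branch 2 (add \lnot (q4 \to \lnot q5), ((q1 \land \lnot q3) \to (q3 \to q4))):
    \lnot (q4 \to \lnot q5): α-rule — add q4, \lnot \lnot q5.
    ((\lnot q5 \land (q2 \to q4)) \lor q4): β-rule — branch into (\lnot q5 \land (q2 \to q4))  //  q4.
      branch 2.1 (add (\lnot q5 \land (q2 \to q4))):
        (\lnot q5 \land (q2 \to q4)): α-rule — add \lnot q5, (q2 \to q4).
        × closes — contains both q5 and \lnot q5.
      branch 2.2 (add q4):
        ((q4 \to \lnot q5) \leftrightarrow ((q1 \land \lnot q3) \to (q3 \to q4))): β-rule — branch into (q4 \to \lnot q5), ((q1 \land \lnot q3) \to (q3 \to q4))  //  \lnot (q4 \to \lnot q5), \lnot ((q1 \land \lnot q3) \to (q3 \to q4)).
          branch 2.2.1 (add (q4 \to \lnot q5), ((q1 \land \lnot q3) \to (q3 \to q4))):
            ((q1 \land \lnot q3) \to (q3 \to q4)): β-rule — branch into \lnot (q1 \land \lnot q3)  //  (q3 \to q4).
              branch 2.2.1.1 (add \lnot (q1 \land \lnot q3)):
                (q4 \to \lnot q5): β-rule — branch into \lnot q4  //  \lnot q5.
                  branch 2.2.1.1.1 (add \lnot q4):
                    × closes — contains both q4 and \lnot q4.
                  branch 2.2.1.1.2 (add \lnot q5):
                    × closes — contains both q5 and \lnot q5.
              branch 2.2.1.2 (add (q3 \to q4)):
                (q4 \to \lnot q5): β-rule — branch into \lnot q4  //  \lnot q5.
                  branch 2.2.1.2.1 (add \lnot q4):
                    × closes — contains both q4 and \lnot q4.
                  branch 2.2.1.2.2 (add \lnot q5):
                    × closes — contains both q5 and \lnot q5.
          branch 2.2.2 (add \lnot (q4 \to \lnot q5), \lnot ((q1 \land \lnot q3) \to (q3 \to q4))):
            \lnot (q4 \to \lnot q5): α-rule — add q4, \lnot \lnot q5.
            \lnot ((q1 \land \lnot q3) \to (q3 \to q4)): α-rule — add (q1 \land \lnot q3), \lnot (q3 \to q4).
            (q1 \land \lnot q3): α-rule — add q1, \lnot q3.
            \lnot (q3 \to q4): α-rule — add q3, \lnot q4.
            × closes — contains both q3 and \lnot q3.
All 7 branches close.
Every branch closed; the formula is unsatisfiable.

Unsatisfiable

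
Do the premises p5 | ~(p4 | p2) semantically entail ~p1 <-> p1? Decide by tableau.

Initial set: {(p5 | ~(p4 | p2)); ~(~p1 <-> p1)}.
(p5 | ~(p4 | p2)): β-rule — branch into p5  //  ~(p4 | p2).
  branch 1 (add p5):
    ~(~p1 <-> p1): β-rule — branch into ~p1, ~p1  //  ~~p1, p1.
      branch 1.1 (add ~p1, ~p1):
        ○ open, literals {p1=0, p5=1}.
      branch 1.2 (add ~~p1, p1):
        ○ open, literals {p1=1, p5=1}.
  branch 2 (add ~(p4 | p2)):
    ~(p4 | p2): α-rule — add ~p4, ~p2.
    ~(~p1 <-> p1): β-rule — branch into ~p1, ~p1  //  ~~p1, p1.
      branch 2.1 (add ~p1, ~p1):
        ○ open, literals {p1=0, p2=0, p4=0}.
      branch 2.2 (add ~~p1, p1):
        ○ open, literals {p1=1, p2=0, p4=0}.
0 branches closed, 4 open.
An open branch gives a countermodel: p1=0, p5=1 (unmentioned atoms arbitrary); the premises hold there but the conclusion fails.

No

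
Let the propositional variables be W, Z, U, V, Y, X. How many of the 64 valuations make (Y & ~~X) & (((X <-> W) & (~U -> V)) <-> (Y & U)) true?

10

Initial set: {((Y & ~~X) & (((X <-> W) & (~U -> V)) <-> (Y & U)))}.
((Y & ~~X) & (((X <-> W) & (~U -> V)) <-> (Y & U))): α-rule — add (Y & ~~X), (((X <-> W) & (~U -> V)) <-> (Y & U)).
(Y & ~~X): α-rule — add Y, ~~X.
~~X: drop double negation, giving X.
(((X <-> W) & (~U -> V)) <-> (Y & U)): β-rule — branch into ((X <-> W) & (~U -> V)), (Y & U)  //  ~((X <-> W) & (~U -> V)), ~(Y & U).
  branch 1 (add ((X <-> W) & (~U -> V)), (Y & U)):
    ((X <-> W) & (~U -> V)): α-rule — add (X <-> W), (~U -> V).
    (Y & U): α-rule — add Y, U.
    (X <-> W): β-rule — branch into X, W  //  ~X, ~W.
      branch 1.1 (add X, W):
        (~U -> V): β-rule — branch into ~~U  //  V.
          branch 1.1.1 (add ~~U):
            ○ open, literals {U=T, W=T, X=T, Y=T}.
          branch 1.1.2 (add V):
            ○ open, literals {U=T, V=T, W=T, X=T, Y=T}.
      branch 1.2 (add ~X, ~W):
        × closes — contains both X and ~X.
  branch 2 (add ~((X <-> W) & (~U -> V)), ~(Y & U)):
    ~((X <-> W) & (~U -> V)): β-rule — branch into ~(X <-> W)  //  ~(~U -> V).
      branch 2.1 (add ~(X <-> W)):
        ~(Y & U): β-rule — branch into ~Y  //  ~U.
          branch 2.1.1 (add ~Y):
            × closes — contains both Y and ~Y.
          branch 2.1.2 (add ~U):
            ~(X <-> W): β-rule — branch into X, ~W  //  ~X, W.
              branch 2.1.2.1 (add X, ~W):
                ○ open, literals {U=F, W=F, X=T, Y=T}.
              branch 2.1.2.2 (add ~X, W):
                × closes — contains both X and ~X.
      branch 2.2 (add ~(~U -> V)):
        ~(~U -> V): α-rule — add ~U, ~V.
        ~(Y & U): β-rule — branch into ~Y  //  ~U.
          branch 2.2.1 (add ~Y):
            × closes — contains both Y and ~Y.
          branch 2.2.2 (add ~U):
            ○ open, literals {U=F, V=F, X=T, Y=T}.
4 branches closed, 4 open.
Each open branch fixes some atoms; the unmentioned ones are free. Counting distinct full assignments: branch {U=T, W=T, X=T, Y=T} (Z, V) contributes 4 new; branch {U=T, V=T, W=T, X=T, Y=T} (Z) contributes 0 new; branch {U=F, W=F, X=T, Y=T} (Z, V) contributes 4 new; branch {U=F, V=F, X=T, Y=T} (W, Z) contributes 2 new. Total: 10.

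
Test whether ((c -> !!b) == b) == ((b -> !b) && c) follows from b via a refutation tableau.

Initial set: {b; !(((c -> !!b) == b) == ((b -> !b) && c))}.
!(((c -> !!b) == b) == ((b -> !b) && c)): β-rule — branch into ((c -> !!b) == b), !((b -> !b) && c)  //  !((c -> !!b) == b), ((b -> !b) && c).
  branch 1 (add ((c -> !!b) == b), !((b -> !b) && c)):
    ((c -> !!b) == b): β-rule — branch into (c -> !!b), b  //  !(c -> !!b), !b.
      branch 1.1 (add (c -> !!b), b):
        !((b -> !b) && c): β-rule — branch into !(b -> !b)  //  !c.
          branch 1.1.1 (add !(b -> !b)):
            !(b -> !b): α-rule — add b, !!b.
            (c -> !!b): β-rule — branch into !c  //  !!b.
              branch 1.1.1.1 (add !c):
                ○ open, literals {b=T, c=F}.
              branch 1.1.1.2 (add !!b):
                !!b: drop double negation, giving b.
                ○ open, literals {b=T}.
          branch 1.1.2 (add !c):
            (c -> !!b): β-rule — branch into !c  //  !!b.
              branch 1.1.2.1 (add !c):
                ○ open, literals {b=T, c=F}.
              branch 1.1.2.2 (add !!b):
                !!b: drop double negation, giving b.
                ○ open, literals {b=T, c=F}.
      branch 1.2 (add !(c -> !!b), !b):
        × closes — contains both b and !b.
  branch 2 (add !((c -> !!b) == b), ((b -> !b) && c)):
    ((b -> !b) && c): α-rule — add (b -> !b), c.
    !((c -> !!b) == b): β-rule — branch into (c -> !!b), !b  //  !(c -> !!b), b.
      branch 2.1 (add (c -> !!b), !b):
        × closes — contains both b and !b.
      branch 2.2 (add !(c -> !!b), b):
        !(c -> !!b): α-rule — add c, !!!b.
        !!!b: drop double negation, giving !b.
        × closes — contains both b and !b.
3 branches closed, 4 open.
An open branch gives a countermodel: b=T, c=F (unmentioned atoms arbitrary); the premises hold there but the conclusion fails.

No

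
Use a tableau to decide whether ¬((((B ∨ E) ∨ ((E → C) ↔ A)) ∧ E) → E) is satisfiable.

Unsatisfiable

Initial set: {¬((((B ∨ E) ∨ ((E → C) ↔ A)) ∧ E) → E)}.
¬((((B ∨ E) ∨ ((E → C) ↔ A)) ∧ E) → E): α-rule — add (((B ∨ E) ∨ ((E → C) ↔ A)) ∧ E), ¬E.
(((B ∨ E) ∨ ((E → C) ↔ A)) ∧ E): α-rule — add ((B ∨ E) ∨ ((E → C) ↔ A)), E.
× closes — contains both E and ¬E.
All 1 branch closes.
Every branch closed; the formula is unsatisfiable.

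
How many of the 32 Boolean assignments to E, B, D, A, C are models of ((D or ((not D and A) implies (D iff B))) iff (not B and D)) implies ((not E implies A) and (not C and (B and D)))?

20

Initial set: {(((D or ((not D and A) implies (D iff B))) iff (not B and D)) implies ((not E implies A) and (not C and (B and D))))}.
(((D or ((not D and A) implies (D iff B))) iff (not B and D)) implies ((not E implies A) and (not C and (B and D)))): β-rule — branch into not ((D or ((not D and A) implies (D iff B))) iff (not B and D))  //  ((not E implies A) and (not C and (B and D))).
  branch 1 (add not ((D or ((not D and A) implies (D iff B))) iff (not B and D))):
    not ((D or ((not D and A) implies (D iff B))) iff (not B and D)): β-rule — branch into (D or ((not D and A) implies (D iff B))), not (not B and D)  //  not (D or ((not D and A) implies (D iff B))), (not B and D).
      branch 1.1 (add (D or ((not D and A) implies (D iff B))), not (not B and D)):
        (D or ((not D and A) implies (D iff B))): β-rule — branch into D  //  ((not D and A) implies (D iff B)).
          branch 1.1.1 (add D):
            not (not B and D): β-rule — branch into not not B  //  not D.
              branch 1.1.1.1 (add not not B):
                ○ open, literals {B=1, D=1}.
              branch 1.1.1.2 (add not D):
                × closes — contains both D and not D.
          branch 1.1.2 (add ((not D and A) implies (D iff B))):
            not (not B and D): β-rule — branch into not not B  //  not D.
              branch 1.1.2.1 (add not not B):
                ((not D and A) implies (D iff B)): β-rule — branch into not (not D and A)  //  (D iff B).
                  branch 1.1.2.1.1 (add not (not D and A)):
                    not (not D and A): β-rule — branch into not not D  //  not A.
                      branch 1.1.2.1.1.1 (add not not D):
                        ○ open, literals {B=1, D=1}.
                      branch 1.1.2.1.1.2 (add not A):
                        ○ open, literals {A=0, B=1}.
                  branch 1.1.2.1.2 (add (D iff B)):
                    (D iff B): β-rule — branch into D, B  //  not D, not B.
                      branch 1.1.2.1.2.1 (add D, B):
                        ○ open, literals {B=1, D=1}.
                      branch 1.1.2.1.2.2 (add not D, not B):
                        × closes — contains both B and not B.
              branch 1.1.2.2 (add not D):
                ((not D and A) implies (D iff B)): β-rule — branch into not (not D and A)  //  (D iff B).
                  branch 1.1.2.2.1 (add not (not D and A)):
                    not (not D and A): β-rule — branch into not not D  //  not A.
                      branch 1.1.2.2.1.1 (add not not D):
                        × closes — contains both D and not D.
                      branch 1.1.2.2.1.2 (add not A):
                        ○ open, literals {A=0, D=0}.
                  branch 1.1.2.2.2 (add (D iff B)):
                    (D iff B): β-rule — branch into D, B  //  not D, not B.
                      branch 1.1.2.2.2.1 (add D, B):
                        × closes — contains both D and not D.
                      branch 1.1.2.2.2.2 (add not D, not B):
                        ○ open, literals {B=0, D=0}.
      branch 1.2 (add not (D or ((not D and A) implies (D iff B))), (not B and D)):
        not (D or ((not D and A) implies (D iff B))): α-rule — add not D, not ((not D and A) implies (D iff B)).
        (not B and D): α-rule — add not B, D.
        × closes — contains both D and not D.
  branch 2 (add ((not E implies A) and (not C and (B and D)))):
    ((not E implies A) and (not C and (B and D))): α-rule — add (not E implies A), (not C and (B and D)).
    (not C and (B and D)): α-rule — add not C, (B and D).
    (B and D): α-rule — add B, D.
    (not E implies A): β-rule — branch into not not E  //  A.
      branch 2.1 (add not not E):
        ○ open, literals {B=1, C=0, D=1, E=1}.
      branch 2.2 (add A):
        ○ open, literals {A=1, B=1, C=0, D=1}.
5 branches closed, 8 open.
Each open branch fixes some atoms; the unmentioned ones are free. Counting distinct full assignments: branch {B=1, D=1} (E, A, C) contributes 8 new; branch {B=1, D=1} (E, A, C) contributes 0 new; branch {A=0, B=1} (E, D, C) contributes 4 new; branch {B=1, D=1} (E, A, C) contributes 0 new; branch {A=0, D=0} (E, B, C) contributes 4 new; branch {B=0, D=0} (E, A, C) contributes 4 new; branch {B=1, C=0, D=1, E=1} (A) contributes 0 new; branch {A=1, B=1, C=0, D=1} (E) contributes 0 new. Total: 20.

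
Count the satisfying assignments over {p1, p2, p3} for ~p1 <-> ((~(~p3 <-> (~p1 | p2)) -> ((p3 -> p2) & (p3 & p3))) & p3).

3

Initial set: {(~p1 <-> ((~(~p3 <-> (~p1 | p2)) -> ((p3 -> p2) & (p3 & p3))) & p3))}.
(~p1 <-> ((~(~p3 <-> (~p1 | p2)) -> ((p3 -> p2) & (p3 & p3))) & p3)): β-rule — branch into ~p1, ((~(~p3 <-> (~p1 | p2)) -> ((p3 -> p2) & (p3 & p3))) & p3)  //  ~~p1, ~((~(~p3 <-> (~p1 | p2)) -> ((p3 -> p2) & (p3 & p3))) & p3).
  branch 1 (add ~p1, ((~(~p3 <-> (~p1 | p2)) -> ((p3 -> p2) & (p3 & p3))) & p3)):
    ((~(~p3 <-> (~p1 | p2)) -> ((p3 -> p2) & (p3 & p3))) & p3): α-rule — add (~(~p3 <-> (~p1 | p2)) -> ((p3 -> p2) & (p3 & p3))), p3.
    (~(~p3 <-> (~p1 | p2)) -> ((p3 -> p2) & (p3 & p3))): β-rule — branch into ~~(~p3 <-> (~p1 | p2))  //  ((p3 -> p2) & (p3 & p3)).
      branch 1.1 (add ~~(~p3 <-> (~p1 | p2))):
        ~~(~p3 <-> (~p1 | p2)): β-rule — branch into ~p3, (~p1 | p2)  //  ~~p3, ~(~p1 | p2).
          branch 1.1.1 (add ~p3, (~p1 | p2)):
            × closes — contains both p3 and ~p3.
          branch 1.1.2 (add ~~p3, ~(~p1 | p2)):
            ~(~p1 | p2): α-rule — add ~~p1, ~p2.
            × closes — contains both p1 and ~p1.
      branch 1.2 (add ((p3 -> p2) & (p3 & p3))):
        ((p3 -> p2) & (p3 & p3)): α-rule — add (p3 -> p2), (p3 & p3).
        (p3 & p3): α-rule — add p3, p3.
        (p3 -> p2): β-rule — branch into ~p3  //  p2.
          branch 1.2.1 (add ~p3):
            × closes — contains both p3 and ~p3.
          branch 1.2.2 (add p2):
            ○ open, literals {p1=false, p2=true, p3=true}.
  branch 2 (add ~~p1, ~((~(~p3 <-> (~p1 | p2)) -> ((p3 -> p2) & (p3 & p3))) & p3)):
    ~((~(~p3 <-> (~p1 | p2)) -> ((p3 -> p2) & (p3 & p3))) & p3): β-rule — branch into ~(~(~p3 <-> (~p1 | p2)) -> ((p3 -> p2) & (p3 & p3)))  //  ~p3.
      branch 2.1 (add ~(~(~p3 <-> (~p1 | p2)) -> ((p3 -> p2) & (p3 & p3)))):
        ~(~(~p3 <-> (~p1 | p2)) -> ((p3 -> p2) & (p3 & p3))): α-rule — add ~(~p3 <-> (~p1 | p2)), ~((p3 -> p2) & (p3 & p3)).
        ~(~p3 <-> (~p1 | p2)): β-rule — branch into ~p3, ~(~p1 | p2)  //  ~~p3, (~p1 | p2).
          branch 2.1.1 (add ~p3, ~(~p1 | p2)):
            ~(~p1 | p2): α-rule — add ~~p1, ~p2.
            ~((p3 -> p2) & (p3 & p3)): β-rule — branch into ~(p3 -> p2)  //  ~(p3 & p3).
              branch 2.1.1.1 (add ~(p3 -> p2)):
                ~(p3 -> p2): α-rule — add p3, ~p2.
                × closes — contains both p3 and ~p3.
              branch 2.1.1.2 (add ~(p3 & p3)):
                ~(p3 & p3): β-rule — branch into ~p3  //  ~p3.
                  branch 2.1.1.2.1 (add ~p3):
                    ○ open, literals {p1=true, p2=false, p3=false}.
                  branch 2.1.1.2.2 (add ~p3):
                    ○ open, literals {p1=true, p2=false, p3=false}.
          branch 2.1.2 (add ~~p3, (~p1 | p2)):
            ~((p3 -> p2) & (p3 & p3)): β-rule — branch into ~(p3 -> p2)  //  ~(p3 & p3).
              branch 2.1.2.1 (add ~(p3 -> p2)):
                ~(p3 -> p2): α-rule — add p3, ~p2.
                (~p1 | p2): β-rule — branch into ~p1  //  p2.
                  branch 2.1.2.1.1 (add ~p1):
                    × closes — contains both p1 and ~p1.
                  branch 2.1.2.1.2 (add p2):
                    × closes — contains both p2 and ~p2.
              branch 2.1.2.2 (add ~(p3 & p3)):
                (~p1 | p2): β-rule — branch into ~p1  //  p2.
                  branch 2.1.2.2.1 (add ~p1):
                    × closes — contains both p1 and ~p1.
                  branch 2.1.2.2.2 (add p2):
                    ~(p3 & p3): β-rule — branch into ~p3  //  ~p3.
                      branch 2.1.2.2.2.1 (add ~p3):
                        × closes — contains both p3 and ~p3.
                      branch 2.1.2.2.2.2 (add ~p3):
                        × closes — contains both p3 and ~p3.
      branch 2.2 (add ~p3):
        ○ open, literals {p1=true, p3=false}.
9 branches closed, 4 open.
Each open branch fixes some atoms; the unmentioned ones are free. Counting distinct full assignments: branch {p1=false, p2=true, p3=true} (none free) contributes 1 new; branch {p1=true, p2=false, p3=false} (none free) contributes 1 new; branch {p1=true, p2=false, p3=false} (none free) contributes 0 new; branch {p1=true, p3=false} (p2) contributes 1 new. Total: 3.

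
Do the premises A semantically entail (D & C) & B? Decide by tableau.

No

Initial set: {A; ~((D & C) & B)}.
~((D & C) & B): β-rule — branch into ~(D & C)  //  ~B.
  branch 1 (add ~(D & C)):
    ~(D & C): β-rule — branch into ~D  //  ~C.
      branch 1.1 (add ~D):
        ○ open, literals {A=1, D=0}.
      branch 1.2 (add ~C):
        ○ open, literals {A=1, C=0}.
  branch 2 (add ~B):
    ○ open, literals {A=1, B=0}.
0 branches closed, 3 open.
An open branch gives a countermodel: A=1, D=0 (unmentioned atoms arbitrary); the premises hold there but the conclusion fails.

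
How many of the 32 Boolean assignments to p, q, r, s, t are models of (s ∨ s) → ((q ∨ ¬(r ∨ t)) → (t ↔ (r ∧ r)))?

28

Initial set: {T ((s ∨ s) → ((q ∨ ¬(r ∨ t)) → (t ↔ (r ∧ r))))}.
T ((s ∨ s) → ((q ∨ ¬(r ∨ t)) → (t ↔ (r ∧ r)))): β-rule — branch into F (s ∨ s)  //  T ((q ∨ ¬(r ∨ t)) → (t ↔ (r ∧ r))).
  branch 1 (add F (s ∨ s)):
    F (s ∨ s): α-rule — add F s, F s.
    ○ open, literals {s=false}.
  branch 2 (add T ((q ∨ ¬(r ∨ t)) → (t ↔ (r ∧ r)))):
    T ((q ∨ ¬(r ∨ t)) → (t ↔ (r ∧ r))): β-rule — branch into F (q ∨ ¬(r ∨ t))  //  T (t ↔ (r ∧ r)).
      branch 2.1 (add F (q ∨ ¬(r ∨ t))):
        F (q ∨ ¬(r ∨ t)): α-rule — add F q, F ¬(r ∨ t).
        F ¬(r ∨ t): β-rule — branch into T r  //  T t.
          branch 2.1.1 (add T r):
            ○ open, literals {q=false, r=true}.
          branch 2.1.2 (add T t):
            ○ open, literals {q=false, t=true}.
      branch 2.2 (add T (t ↔ (r ∧ r))):
        T (t ↔ (r ∧ r)): β-rule — branch into T t, T (r ∧ r)  //  F t, F (r ∧ r).
          branch 2.2.1 (add T t, T (r ∧ r)):
            T (r ∧ r): α-rule — add T r, T r.
            ○ open, literals {r=true, t=true}.
          branch 2.2.2 (add F t, F (r ∧ r)):
            F (r ∧ r): β-rule — branch into F r  //  F r.
              branch 2.2.2.1 (add F r):
                ○ open, literals {r=false, t=false}.
              branch 2.2.2.2 (add F r):
                ○ open, literals {r=false, t=false}.
0 branches closed, 6 open.
Each open branch fixes some atoms; the unmentioned ones are free. Counting distinct full assignments: branch {s=false} (p, q, r, t) contributes 16 new; branch {q=false, r=true} (p, s, t) contributes 4 new; branch {q=false, t=true} (p, r, s) contributes 2 new; branch {r=true, t=true} (p, q, s) contributes 2 new; branch {r=false, t=false} (p, q, s) contributes 4 new; branch {r=false, t=false} (p, q, s) contributes 0 new. Total: 28.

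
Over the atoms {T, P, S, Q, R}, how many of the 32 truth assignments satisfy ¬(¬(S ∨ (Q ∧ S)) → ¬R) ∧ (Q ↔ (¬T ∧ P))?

4

Initial set: {(¬(¬(S ∨ (Q ∧ S)) → ¬R) ∧ (Q ↔ (¬T ∧ P)))}.
(¬(¬(S ∨ (Q ∧ S)) → ¬R) ∧ (Q ↔ (¬T ∧ P))): α-rule — add ¬(¬(S ∨ (Q ∧ S)) → ¬R), (Q ↔ (¬T ∧ P)).
¬(¬(S ∨ (Q ∧ S)) → ¬R): α-rule — add ¬(S ∨ (Q ∧ S)), ¬¬R.
¬(S ∨ (Q ∧ S)): α-rule — add ¬S, ¬(Q ∧ S).
(Q ↔ (¬T ∧ P)): β-rule — branch into Q, (¬T ∧ P)  //  ¬Q, ¬(¬T ∧ P).
  branch 1 (add Q, (¬T ∧ P)):
    (¬T ∧ P): α-rule — add ¬T, P.
    ¬(Q ∧ S): β-rule — branch into ¬Q  //  ¬S.
      branch 1.1 (add ¬Q):
        × closes — contains both Q and ¬Q.
      branch 1.2 (add ¬S):
        ○ open, literals {P=T, Q=T, R=T, S=F, T=F}.
  branch 2 (add ¬Q, ¬(¬T ∧ P)):
    ¬(Q ∧ S): β-rule — branch into ¬Q  //  ¬S.
      branch 2.1 (add ¬Q):
        ¬(¬T ∧ P): β-rule — branch into ¬¬T  //  ¬P.
          branch 2.1.1 (add ¬¬T):
            ○ open, literals {Q=F, R=T, S=F, T=T}.
          branch 2.1.2 (add ¬P):
            ○ open, literals {P=F, Q=F, R=T, S=F}.
      branch 2.2 (add ¬S):
        ¬(¬T ∧ P): β-rule — branch into ¬¬T  //  ¬P.
          branch 2.2.1 (add ¬¬T):
            ○ open, literals {Q=F, R=T, S=F, T=T}.
          branch 2.2.2 (add ¬P):
            ○ open, literals {P=F, Q=F, R=T, S=F}.
1 branch closed, 5 open.
Each open branch fixes some atoms; the unmentioned ones are free. Counting distinct full assignments: branch {P=T, Q=T, R=T, S=F, T=F} (none free) contributes 1 new; branch {Q=F, R=T, S=F, T=T} (P) contributes 2 new; branch {P=F, Q=F, R=T, S=F} (T) contributes 1 new; branch {Q=F, R=T, S=F, T=T} (P) contributes 0 new; branch {P=F, Q=F, R=T, S=F} (T) contributes 0 new. Total: 4.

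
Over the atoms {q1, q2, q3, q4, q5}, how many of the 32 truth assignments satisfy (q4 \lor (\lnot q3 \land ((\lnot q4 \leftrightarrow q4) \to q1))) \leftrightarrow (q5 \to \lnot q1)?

Initial set: {((q4 \lor (\lnot q3 \land ((\lnot q4 \leftrightarrow q4) \to q1))) \leftrightarrow (q5 \to \lnot q1))}.
((q4 \lor (\lnot q3 \land ((\lnot q4 \leftrightarrow q4) \to q1))) \leftrightarrow (q5 \to \lnot q1)): β-rule — branch into (q4 \lor (\lnot q3 \land ((\lnot q4 \leftrightarrow q4) \to q1))), (q5 \to \lnot q1)  //  \lnot (q4 \lor (\lnot q3 \land ((\lnot q4 \leftrightarrow q4) \to q1))), \lnot (q5 \to \lnot q1).
  branch 1 (add (q4 \lor (\lnot q3 \land ((\lnot q4 \leftrightarrow q4) \to q1))), (q5 \to \lnot q1)):
    (q4 \lor (\lnot q3 \land ((\lnot q4 \leftrightarrow q4) \to q1))): β-rule — branch into q4  //  (\lnot q3 \land ((\lnot q4 \leftrightarrow q4) \to q1)).
      branch 1.1 (add q4):
        (q5 \to \lnot q1): β-rule — branch into \lnot q5  //  \lnot q1.
          branch 1.1.1 (add \lnot q5):
            ○ open, literals {q4=true, q5=false}.
          branch 1.1.2 (add \lnot q1):
            ○ open, literals {q1=false, q4=true}.
      branch 1.2 (add (\lnot q3 \land ((\lnot q4 \leftrightarrow q4) \to q1))):
        (\lnot q3 \land ((\lnot q4 \leftrightarrow q4) \to q1)): α-rule — add \lnot q3, ((\lnot q4 \leftrightarrow q4) \to q1).
        (q5 \to \lnot q1): β-rule — branch into \lnot q5  //  \lnot q1.
          branch 1.2.1 (add \lnot q5):
            ((\lnot q4 \leftrightarrow q4) \to q1): β-rule — branch into \lnot (\lnot q4 \leftrightarrow q4)  //  q1.
              branch 1.2.1.1 (add \lnot (\lnot q4 \leftrightarrow q4)):
                \lnot (\lnot q4 \leftrightarrow q4): β-rule — branch into \lnot q4, \lnot q4  //  \lnot \lnot q4, q4.
                  branch 1.2.1.1.1 (add \lnot q4, \lnot q4):
                    ○ open, literals {q3=false, q4=false, q5=false}.
                  branch 1.2.1.1.2 (add \lnot \lnot q4, q4):
                    ○ open, literals {q3=false, q4=true, q5=false}.
              branch 1.2.1.2 (add q1):
                ○ open, literals {q1=true, q3=false, q5=false}.
          branch 1.2.2 (add \lnot q1):
            ((\lnot q4 \leftrightarrow q4) \to q1): β-rule — branch into \lnot (\lnot q4 \leftrightarrow q4)  //  q1.
              branch 1.2.2.1 (add \lnot (\lnot q4 \leftrightarrow q4)):
                \lnot (\lnot q4 \leftrightarrow q4): β-rule — branch into \lnot q4, \lnot q4  //  \lnot \lnot q4, q4.
                  branch 1.2.2.1.1 (add \lnot q4, \lnot q4):
                    ○ open, literals {q1=false, q3=false, q4=false}.
                  branch 1.2.2.1.2 (add \lnot \lnot q4, q4):
                    ○ open, literals {q1=false, q3=false, q4=true}.
              branch 1.2.2.2 (add q1):
                × closes — contains both q1 and \lnot q1.
  branch 2 (add \lnot (q4 \lor (\lnot q3 \land ((\lnot q4 \leftrightarrow q4) \to q1))), \lnot (q5 \to \lnot q1)):
    \lnot (q4 \lor (\lnot q3 \land ((\lnot q4 \leftrightarrow q4) \to q1))): α-rule — add \lnot q4, \lnot (\lnot q3 \land ((\lnot q4 \leftrightarrow q4) \to q1)).
    \lnot (q5 \to \lnot q1): α-rule — add q5, \lnot \lnot q1.
    \lnot (\lnot q3 \land ((\lnot q4 \leftrightarrow q4) \to q1)): β-rule — branch into \lnot \lnot q3  //  \lnot ((\lnot q4 \leftrightarrow q4) \to q1).
      branch 2.1 (add \lnot \lnot q3):
        ○ open, literals {q1=true, q3=true, q4=false, q5=true}.
      branch 2.2 (add \lnot ((\lnot q4 \leftrightarrow q4) \to q1)):
        \lnot ((\lnot q4 \leftrightarrow q4) \to q1): α-rule — add (\lnot q4 \leftrightarrow q4), \lnot q1.
        × closes — contains both q1 and \lnot q1.
2 branches closed, 8 open.
Each open branch fixes some atoms; the unmentioned ones are free. Counting distinct full assignments: branch {q4=true, q5=false} (q1, q2, q3) contributes 8 new; branch {q1=false, q4=true} (q2, q3, q5) contributes 4 new; branch {q3=false, q4=false, q5=false} (q1, q2) contributes 4 new; branch {q3=false, q4=true, q5=false} (q1, q2) contributes 0 new; branch {q1=true, q3=false, q5=false} (q2, q4) contributes 0 new; branch {q1=false, q3=false, q4=false} (q2, q5) contributes 2 new; branch {q1=false, q3=false, q4=true} (q2, q5) contributes 0 new; branch {q1=true, q3=true, q4=false, q5=true} (q2) contributes 2 new. Total: 20.

20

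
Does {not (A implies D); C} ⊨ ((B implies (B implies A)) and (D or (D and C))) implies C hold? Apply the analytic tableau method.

Initial set: {T not (A implies D); T C; F (((B implies (B implies A)) and (D or (D and C))) implies C)}.
T not (A implies D): α-rule — add T A, F D.
F (((B implies (B implies A)) and (D or (D and C))) implies C): α-rule — add T ((B implies (B implies A)) and (D or (D and C))), F C.
× closes — contains both C and not C.
All 1 branch closes.
Every branch closed, so the premises entail the conclusion.

Yes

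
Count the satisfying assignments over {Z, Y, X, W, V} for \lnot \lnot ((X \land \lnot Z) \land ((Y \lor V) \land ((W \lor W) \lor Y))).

Initial set: {\lnot \lnot ((X \land \lnot Z) \land ((Y \lor V) \land ((W \lor W) \lor Y)))}.
\lnot \lnot ((X \land \lnot Z) \land ((Y \lor V) \land ((W \lor W) \lor Y))): drop double negation, giving ((X \land \lnot Z) \land ((Y \lor V) \land ((W \lor W) \lor Y))).
((X \land \lnot Z) \land ((Y \lor V) \land ((W \lor W) \lor Y))): α-rule — add (X \land \lnot Z), ((Y \lor V) \land ((W \lor W) \lor Y)).
(X \land \lnot Z): α-rule — add X, \lnot Z.
((Y \lor V) \land ((W \lor W) \lor Y)): α-rule — add (Y \lor V), ((W \lor W) \lor Y).
(Y \lor V): β-rule — branch into Y  //  V.
  branch 1 (add Y):
    ((W \lor W) \lor Y): β-rule — branch into (W \lor W)  //  Y.
      branch 1.1 (add (W \lor W)):
        (W \lor W): β-rule — branch into W  //  W.
          branch 1.1.1 (add W):
            ○ open, literals {W=true, X=true, Y=true, Z=false}.
          branch 1.1.2 (add W):
            ○ open, literals {W=true, X=true, Y=true, Z=false}.
      branch 1.2 (add Y):
        ○ open, literals {X=true, Y=true, Z=false}.
  branch 2 (add V):
    ((W \lor W) \lor Y): β-rule — branch into (W \lor W)  //  Y.
      branch 2.1 (add (W \lor W)):
        (W \lor W): β-rule — branch into W  //  W.
          branch 2.1.1 (add W):
            ○ open, literals {V=true, W=true, X=true, Z=false}.
          branch 2.1.2 (add W):
            ○ open, literals {V=true, W=true, X=true, Z=false}.
      branch 2.2 (add Y):
        ○ open, literals {V=true, X=true, Y=true, Z=false}.
0 branches closed, 6 open.
Each open branch fixes some atoms; the unmentioned ones are free. Counting distinct full assignments: branch {W=true, X=true, Y=true, Z=false} (V) contributes 2 new; branch {W=true, X=true, Y=true, Z=false} (V) contributes 0 new; branch {X=true, Y=true, Z=false} (W, V) contributes 2 new; branch {V=true, W=true, X=true, Z=false} (Y) contributes 1 new; branch {V=true, W=true, X=true, Z=false} (Y) contributes 0 new; branch {V=true, X=true, Y=true, Z=false} (W) contributes 0 new. Total: 5.

5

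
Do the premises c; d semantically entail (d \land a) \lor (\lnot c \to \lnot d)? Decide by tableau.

Initial set: {T c; T d; F ((d \land a) \lor (\lnot c \to \lnot d))}.
F ((d \land a) \lor (\lnot c \to \lnot d)): α-rule — add F (d \land a), F (\lnot c \to \lnot d).
F (\lnot c \to \lnot d): α-rule — add T \lnot c, F \lnot d.
× closes — contains both c and \lnot c.
All 1 branch closes.
Every branch closed, so the premises entail the conclusion.

Yes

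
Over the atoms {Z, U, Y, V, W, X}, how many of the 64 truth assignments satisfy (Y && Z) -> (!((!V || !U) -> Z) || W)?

56

Initial set: {((Y && Z) -> (!((!V || !U) -> Z) || W))}.
((Y && Z) -> (!((!V || !U) -> Z) || W)): β-rule — branch into !(Y && Z)  //  (!((!V || !U) -> Z) || W).
  branch 1 (add !(Y && Z)):
    !(Y && Z): β-rule — branch into !Y  //  !Z.
      branch 1.1 (add !Y):
        ○ open, literals {Y=0}.
      branch 1.2 (add !Z):
        ○ open, literals {Z=0}.
  branch 2 (add (!((!V || !U) -> Z) || W)):
    (!((!V || !U) -> Z) || W): β-rule — branch into !((!V || !U) -> Z)  //  W.
      branch 2.1 (add !((!V || !U) -> Z)):
        !((!V || !U) -> Z): α-rule — add (!V || !U), !Z.
        (!V || !U): β-rule — branch into !V  //  !U.
          branch 2.1.1 (add !V):
            ○ open, literals {V=0, Z=0}.
          branch 2.1.2 (add !U):
            ○ open, literals {U=0, Z=0}.
      branch 2.2 (add W):
        ○ open, literals {W=1}.
0 branches closed, 5 open.
Each open branch fixes some atoms; the unmentioned ones are free. Counting distinct full assignments: branch {Y=0} (Z, U, V, W, X) contributes 32 new; branch {Z=0} (U, Y, V, W, X) contributes 16 new; branch {V=0, Z=0} (U, Y, W, X) contributes 0 new; branch {U=0, Z=0} (Y, V, W, X) contributes 0 new; branch {W=1} (Z, U, Y, V, X) contributes 8 new. Total: 56.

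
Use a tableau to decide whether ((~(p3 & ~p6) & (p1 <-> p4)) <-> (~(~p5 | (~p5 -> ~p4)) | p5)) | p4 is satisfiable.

Satisfiable

Initial set: {(((~(p3 & ~p6) & (p1 <-> p4)) <-> (~(~p5 | (~p5 -> ~p4)) | p5)) | p4)}.
(((~(p3 & ~p6) & (p1 <-> p4)) <-> (~(~p5 | (~p5 -> ~p4)) | p5)) | p4): β-rule — branch into ((~(p3 & ~p6) & (p1 <-> p4)) <-> (~(~p5 | (~p5 -> ~p4)) | p5))  //  p4.
  branch 1 (add ((~(p3 & ~p6) & (p1 <-> p4)) <-> (~(~p5 | (~p5 -> ~p4)) | p5))):
    ((~(p3 & ~p6) & (p1 <-> p4)) <-> (~(~p5 | (~p5 -> ~p4)) | p5)): β-rule — branch into (~(p3 & ~p6) & (p1 <-> p4)), (~(~p5 | (~p5 -> ~p4)) | p5)  //  ~(~(p3 & ~p6) & (p1 <-> p4)), ~(~(~p5 | (~p5 -> ~p4)) | p5).
      branch 1.1 (add (~(p3 & ~p6) & (p1 <-> p4)), (~(~p5 | (~p5 -> ~p4)) | p5)):
        (~(p3 & ~p6) & (p1 <-> p4)): α-rule — add ~(p3 & ~p6), (p1 <-> p4).
        (~(~p5 | (~p5 -> ~p4)) | p5): β-rule — branch into ~(~p5 | (~p5 -> ~p4))  //  p5.
          branch 1.1.1 (add ~(~p5 | (~p5 -> ~p4))):
            ~(~p5 | (~p5 -> ~p4)): α-rule — add ~~p5, ~(~p5 -> ~p4).
            ~(~p5 -> ~p4): α-rule — add ~p5, ~~p4.
            × closes — contains both p5 and ~p5.
          branch 1.1.2 (add p5):
            ~(p3 & ~p6): β-rule — branch into ~p3  //  ~~p6.
              branch 1.1.2.1 (add ~p3):
                (p1 <-> p4): β-rule — branch into p1, p4  //  ~p1, ~p4.
                  branch 1.1.2.1.1 (add p1, p4):
                    ○ open, literals {p1=true, p3=false, p4=true, p5=true}.
                  branch 1.1.2.1.2 (add ~p1, ~p4):
                    ○ open, literals {p1=false, p3=false, p4=false, p5=true}.
              branch 1.1.2.2 (add ~~p6):
                (p1 <-> p4): β-rule — branch into p1, p4  //  ~p1, ~p4.
                  branch 1.1.2.2.1 (add p1, p4):
                    ○ open, literals {p1=true, p4=true, p5=true, p6=true}.
                  branch 1.1.2.2.2 (add ~p1, ~p4):
                    ○ open, literals {p1=false, p4=false, p5=true, p6=true}.
      branch 1.2 (add ~(~(p3 & ~p6) & (p1 <-> p4)), ~(~(~p5 | (~p5 -> ~p4)) | p5)):
        ~(~(~p5 | (~p5 -> ~p4)) | p5): α-rule — add ~~(~p5 | (~p5 -> ~p4)), ~p5.
        ~(~(p3 & ~p6) & (p1 <-> p4)): β-rule — branch into ~~(p3 & ~p6)  //  ~(p1 <-> p4).
          branch 1.2.1 (add ~~(p3 & ~p6)):
            ~~(p3 & ~p6): α-rule — add p3, ~p6.
            ~~(~p5 | (~p5 -> ~p4)): β-rule — branch into ~p5  //  (~p5 -> ~p4).
              branch 1.2.1.1 (add ~p5):
                ○ open, literals {p3=true, p5=false, p6=false}.
              branch 1.2.1.2 (add (~p5 -> ~p4)):
                (~p5 -> ~p4): β-rule — branch into ~~p5  //  ~p4.
                  branch 1.2.1.2.1 (add ~~p5):
                    × closes — contains both p5 and ~p5.
                  branch 1.2.1.2.2 (add ~p4):
                    ○ open, literals {p3=true, p4=false, p5=false, p6=false}.
          branch 1.2.2 (add ~(p1 <-> p4)):
            ~~(~p5 | (~p5 -> ~p4)): β-rule — branch into ~p5  //  (~p5 -> ~p4).
              branch 1.2.2.1 (add ~p5):
                ~(p1 <-> p4): β-rule — branch into p1, ~p4  //  ~p1, p4.
                  branch 1.2.2.1.1 (add p1, ~p4):
                    ○ open, literals {p1=true, p4=false, p5=false}.
                  branch 1.2.2.1.2 (add ~p1, p4):
                    ○ open, literals {p1=false, p4=true, p5=false}.
              branch 1.2.2.2 (add (~p5 -> ~p4)):
                ~(p1 <-> p4): β-rule — branch into p1, ~p4  //  ~p1, p4.
                  branch 1.2.2.2.1 (add p1, ~p4):
                    (~p5 -> ~p4): β-rule — branch into ~~p5  //  ~p4.
                      branch 1.2.2.2.1.1 (add ~~p5):
                        × closes — contains both p5 and ~p5.
                      branch 1.2.2.2.1.2 (add ~p4):
                        ○ open, literals {p1=true, p4=false, p5=false}.
                  branch 1.2.2.2.2 (add ~p1, p4):
                    (~p5 -> ~p4): β-rule — branch into ~~p5  //  ~p4.
                      branch 1.2.2.2.2.1 (add ~~p5):
                        × closes — contains both p5 and ~p5.
                      branch 1.2.2.2.2.2 (add ~p4):
                        × closes — contains both p4 and ~p4.
  branch 2 (add p4):
    ○ open, literals {p4=true}.
5 branches closed, 10 open.
An open branch gives a satisfying assignment: p1=true, p3=false, p4=true, p5=true.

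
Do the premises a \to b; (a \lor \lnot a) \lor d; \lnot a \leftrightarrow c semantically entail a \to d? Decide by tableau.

No

Initial set: {(a \to b); ((a \lor \lnot a) \lor d); (\lnot a \leftrightarrow c); \lnot (a \to d)}.
\lnot (a \to d): α-rule — add a, \lnot d.
(a \to b): β-rule — branch into \lnot a  //  b.
  branch 1 (add \lnot a):
    × closes — contains both a and \lnot a.
  branch 2 (add b):
    ((a \lor \lnot a) \lor d): β-rule — branch into (a \lor \lnot a)  //  d.
      branch 2.1 (add (a \lor \lnot a)):
        (\lnot a \leftrightarrow c): β-rule — branch into \lnot a, c  //  \lnot \lnot a, \lnot c.
          branch 2.1.1 (add \lnot a, c):
            × closes — contains both a and \lnot a.
          branch 2.1.2 (add \lnot \lnot a, \lnot c):
            (a \lor \lnot a): β-rule — branch into a  //  \lnot a.
              branch 2.1.2.1 (add a):
                ○ open, literals {a=T, b=T, c=F, d=F}.
              branch 2.1.2.2 (add \lnot a):
                × closes — contains both a and \lnot a.
      branch 2.2 (add d):
        × closes — contains both d and \lnot d.
4 branches closed, 1 open.
An open branch gives a countermodel: a=T, b=T, c=F, d=F (unmentioned atoms arbitrary); the premises hold there but the conclusion fails.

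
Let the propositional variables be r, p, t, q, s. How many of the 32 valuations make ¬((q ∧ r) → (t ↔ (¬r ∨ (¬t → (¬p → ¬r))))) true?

2

Initial set: {¬((q ∧ r) → (t ↔ (¬r ∨ (¬t → (¬p → ¬r)))))}.
¬((q ∧ r) → (t ↔ (¬r ∨ (¬t → (¬p → ¬r))))): α-rule — add (q ∧ r), ¬(t ↔ (¬r ∨ (¬t → (¬p → ¬r)))).
(q ∧ r): α-rule — add q, r.
¬(t ↔ (¬r ∨ (¬t → (¬p → ¬r)))): β-rule — branch into t, ¬(¬r ∨ (¬t → (¬p → ¬r)))  //  ¬t, (¬r ∨ (¬t → (¬p → ¬r))).
  branch 1 (add t, ¬(¬r ∨ (¬t → (¬p → ¬r)))):
    ¬(¬r ∨ (¬t → (¬p → ¬r))): α-rule — add ¬¬r, ¬(¬t → (¬p → ¬r)).
    ¬(¬t → (¬p → ¬r)): α-rule — add ¬t, ¬(¬p → ¬r).
    × closes — contains both t and ¬t.
  branch 2 (add ¬t, (¬r ∨ (¬t → (¬p → ¬r)))):
    (¬r ∨ (¬t → (¬p → ¬r))): β-rule — branch into ¬r  //  (¬t → (¬p → ¬r)).
      branch 2.1 (add ¬r):
        × closes — contains both r and ¬r.
      branch 2.2 (add (¬t → (¬p → ¬r))):
        (¬t → (¬p → ¬r)): β-rule — branch into ¬¬t  //  (¬p → ¬r).
          branch 2.2.1 (add ¬¬t):
            × closes — contains both t and ¬t.
          branch 2.2.2 (add (¬p → ¬r)):
            (¬p → ¬r): β-rule — branch into ¬¬p  //  ¬r.
              branch 2.2.2.1 (add ¬¬p):
                ○ open, literals {p=T, q=T, r=T, t=F}.
              branch 2.2.2.2 (add ¬r):
                × closes — contains both r and ¬r.
4 branches closed, 1 open.
Each open branch fixes some atoms; the unmentioned ones are free. Counting distinct full assignments: branch {p=T, q=T, r=T, t=F} (s) contributes 2 new. Total: 2.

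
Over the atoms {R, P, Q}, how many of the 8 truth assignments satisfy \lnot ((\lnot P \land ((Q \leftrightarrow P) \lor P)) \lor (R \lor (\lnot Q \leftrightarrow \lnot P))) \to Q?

7

Initial set: {(\lnot ((\lnot P \land ((Q \leftrightarrow P) \lor P)) \lor (R \lor (\lnot Q \leftrightarrow \lnot P))) \to Q)}.
(\lnot ((\lnot P \land ((Q \leftrightarrow P) \lor P)) \lor (R \lor (\lnot Q \leftrightarrow \lnot P))) \to Q): β-rule — branch into \lnot \lnot ((\lnot P \land ((Q \leftrightarrow P) \lor P)) \lor (R \lor (\lnot Q \leftrightarrow \lnot P)))  //  Q.
  branch 1 (add \lnot \lnot ((\lnot P \land ((Q \leftrightarrow P) \lor P)) \lor (R \lor (\lnot Q \leftrightarrow \lnot P)))):
    \lnot \lnot ((\lnot P \land ((Q \leftrightarrow P) \lor P)) \lor (R \lor (\lnot Q \leftrightarrow \lnot P))): β-rule — branch into (\lnot P \land ((Q \leftrightarrow P) \lor P))  //  (R \lor (\lnot Q \leftrightarrow \lnot P)).
      branch 1.1 (add (\lnot P \land ((Q \leftrightarrow P) \lor P))):
        (\lnot P \land ((Q \leftrightarrow P) \lor P)): α-rule — add \lnot P, ((Q \leftrightarrow P) \lor P).
        ((Q \leftrightarrow P) \lor P): β-rule — branch into (Q \leftrightarrow P)  //  P.
          branch 1.1.1 (add (Q \leftrightarrow P)):
            (Q \leftrightarrow P): β-rule — branch into Q, P  //  \lnot Q, \lnot P.
              branch 1.1.1.1 (add Q, P):
                × closes — contains both P and \lnot P.
              branch 1.1.1.2 (add \lnot Q, \lnot P):
                ○ open, literals {P=F, Q=F}.
          branch 1.1.2 (add P):
            × closes — contains both P and \lnot P.
      branch 1.2 (add (R \lor (\lnot Q \leftrightarrow \lnot P))):
        (R \lor (\lnot Q \leftrightarrow \lnot P)): β-rule — branch into R  //  (\lnot Q \leftrightarrow \lnot P).
          branch 1.2.1 (add R):
            ○ open, literals {R=T}.
          branch 1.2.2 (add (\lnot Q \leftrightarrow \lnot P)):
            (\lnot Q \leftrightarrow \lnot P): β-rule — branch into \lnot Q, \lnot P  //  \lnot \lnot Q, \lnot \lnot P.
              branch 1.2.2.1 (add \lnot Q, \lnot P):
                ○ open, literals {P=F, Q=F}.
              branch 1.2.2.2 (add \lnot \lnot Q, \lnot \lnot P):
                ○ open, literals {P=T, Q=T}.
  branch 2 (add Q):
    ○ open, literals {Q=T}.
2 branches closed, 5 open.
Each open branch fixes some atoms; the unmentioned ones are free. Counting distinct full assignments: branch {P=F, Q=F} (R) contributes 2 new; branch {R=T} (P, Q) contributes 3 new; branch {P=F, Q=F} (R) contributes 0 new; branch {P=T, Q=T} (R) contributes 1 new; branch {Q=T} (R, P) contributes 1 new. Total: 7.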